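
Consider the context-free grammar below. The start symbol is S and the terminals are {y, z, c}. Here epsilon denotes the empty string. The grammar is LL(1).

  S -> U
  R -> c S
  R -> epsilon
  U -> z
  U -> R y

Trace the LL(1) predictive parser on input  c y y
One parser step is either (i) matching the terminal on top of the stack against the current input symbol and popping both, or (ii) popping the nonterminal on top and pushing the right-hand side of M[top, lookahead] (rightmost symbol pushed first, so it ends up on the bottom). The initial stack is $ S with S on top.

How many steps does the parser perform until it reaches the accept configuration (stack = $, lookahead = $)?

step 1: stack=$ S  input=c y y $  — expand S -> U
step 2: stack=$ U  input=c y y $  — expand U -> R y
step 3: stack=$ y R  input=c y y $  — expand R -> c S
step 4: stack=$ y S c  input=c y y $  — match c
step 5: stack=$ y S  input=y y $  — expand S -> U
step 6: stack=$ y U  input=y y $  — expand U -> R y
step 7: stack=$ y y R  input=y y $  — expand R -> epsilon
step 8: stack=$ y y  input=y y $  — match y
step 9: stack=$ y  input=y $  — match y
Accept reached after 9 steps.

9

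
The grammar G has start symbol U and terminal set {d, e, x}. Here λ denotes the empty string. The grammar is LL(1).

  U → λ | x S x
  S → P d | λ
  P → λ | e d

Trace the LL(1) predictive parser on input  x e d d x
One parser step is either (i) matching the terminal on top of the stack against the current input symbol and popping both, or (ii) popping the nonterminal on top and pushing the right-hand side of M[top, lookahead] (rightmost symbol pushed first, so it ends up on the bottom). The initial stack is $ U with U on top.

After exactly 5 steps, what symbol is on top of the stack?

d

     Stack      Input        Action
  1  $ U        x e d d x $  expand U → x S x
  2  $ x S x    x e d d x $  match x
  3  $ x S      e d d x $    expand S → P d
  4  $ x d P    e d d x $    expand P → e d
  5  $ x d d e  e d d x $    match e
Stack after step 5: $ x d d (top = d).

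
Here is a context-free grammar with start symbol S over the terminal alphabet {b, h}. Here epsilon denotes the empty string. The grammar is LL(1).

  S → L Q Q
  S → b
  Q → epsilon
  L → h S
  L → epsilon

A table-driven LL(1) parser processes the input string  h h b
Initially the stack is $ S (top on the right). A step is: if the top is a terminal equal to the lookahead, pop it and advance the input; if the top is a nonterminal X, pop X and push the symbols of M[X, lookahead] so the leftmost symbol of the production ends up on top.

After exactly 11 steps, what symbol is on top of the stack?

Q

step 1: stack=$ S  input=h h b $  — expand S → L Q Q
step 2: stack=$ Q Q L  input=h h b $  — expand L → h S
step 3: stack=$ Q Q S h  input=h h b $  — match h
step 4: stack=$ Q Q S  input=h b $  — expand S → L Q Q
step 5: stack=$ Q Q Q Q L  input=h b $  — expand L → h S
step 6: stack=$ Q Q Q Q S h  input=h b $  — match h
step 7: stack=$ Q Q Q Q S  input=b $  — expand S → b
step 8: stack=$ Q Q Q Q b  input=b $  — match b
step 9: stack=$ Q Q Q Q  input=$  — expand Q → epsilon
step 10: stack=$ Q Q Q  input=$  — expand Q → epsilon
step 11: stack=$ Q Q  input=$  — expand Q → epsilon
Stack after step 11: $ Q (top = Q).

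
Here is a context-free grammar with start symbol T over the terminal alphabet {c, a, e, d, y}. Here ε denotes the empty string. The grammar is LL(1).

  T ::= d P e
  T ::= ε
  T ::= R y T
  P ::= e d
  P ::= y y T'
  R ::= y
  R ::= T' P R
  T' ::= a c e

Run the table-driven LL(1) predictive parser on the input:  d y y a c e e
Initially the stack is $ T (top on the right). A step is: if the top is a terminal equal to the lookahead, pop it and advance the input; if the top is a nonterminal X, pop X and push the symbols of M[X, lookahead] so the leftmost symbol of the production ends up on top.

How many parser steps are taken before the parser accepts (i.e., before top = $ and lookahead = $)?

step 1: stack=$ T  input=d y y a c e e $  — expand T ::= d P e
step 2: stack=$ e P d  input=d y y a c e e $  — match d
step 3: stack=$ e P  input=y y a c e e $  — expand P ::= y y T'
step 4: stack=$ e T' y y  input=y y a c e e $  — match y
step 5: stack=$ e T' y  input=y a c e e $  — match y
step 6: stack=$ e T'  input=a c e e $  — expand T' ::= a c e
step 7: stack=$ e e c a  input=a c e e $  — match a
step 8: stack=$ e e c  input=c e e $  — match c
step 9: stack=$ e e  input=e e $  — match e
step 10: stack=$ e  input=e $  — match e
Accept reached after 10 steps.

10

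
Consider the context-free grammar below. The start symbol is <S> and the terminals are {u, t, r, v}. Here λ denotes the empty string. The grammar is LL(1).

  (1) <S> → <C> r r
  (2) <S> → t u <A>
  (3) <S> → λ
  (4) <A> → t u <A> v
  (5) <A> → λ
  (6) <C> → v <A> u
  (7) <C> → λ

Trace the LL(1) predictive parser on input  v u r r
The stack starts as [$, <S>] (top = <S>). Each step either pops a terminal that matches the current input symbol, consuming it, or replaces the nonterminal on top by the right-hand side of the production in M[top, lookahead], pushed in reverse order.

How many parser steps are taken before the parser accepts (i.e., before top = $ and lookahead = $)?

7

step 1: stack=$ <S>  input=v u r r $  — expand <S> → <C> r r
step 2: stack=$ r r <C>  input=v u r r $  — expand <C> → v <A> u
step 3: stack=$ r r u <A> v  input=v u r r $  — match v
step 4: stack=$ r r u <A>  input=u r r $  — expand <A> → λ
step 5: stack=$ r r u  input=u r r $  — match u
step 6: stack=$ r r  input=r r $  — match r
step 7: stack=$ r  input=r $  — match r
Accept reached after 7 steps.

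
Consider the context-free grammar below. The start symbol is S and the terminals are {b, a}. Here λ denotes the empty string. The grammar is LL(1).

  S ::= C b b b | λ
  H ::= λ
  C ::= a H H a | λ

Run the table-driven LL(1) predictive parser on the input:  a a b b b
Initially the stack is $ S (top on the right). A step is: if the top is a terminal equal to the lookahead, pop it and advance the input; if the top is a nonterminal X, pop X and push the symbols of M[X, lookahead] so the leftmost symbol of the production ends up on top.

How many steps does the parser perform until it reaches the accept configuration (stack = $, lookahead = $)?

step 1: stack=$ S  input=a a b b b $  — expand S ::= C b b b
step 2: stack=$ b b b C  input=a a b b b $  — expand C ::= a H H a
step 3: stack=$ b b b a H H a  input=a a b b b $  — match a
step 4: stack=$ b b b a H H  input=a b b b $  — expand H ::= λ
step 5: stack=$ b b b a H  input=a b b b $  — expand H ::= λ
step 6: stack=$ b b b a  input=a b b b $  — match a
step 7: stack=$ b b b  input=b b b $  — match b
step 8: stack=$ b b  input=b b $  — match b
step 9: stack=$ b  input=b $  — match b
Accept reached after 9 steps.

9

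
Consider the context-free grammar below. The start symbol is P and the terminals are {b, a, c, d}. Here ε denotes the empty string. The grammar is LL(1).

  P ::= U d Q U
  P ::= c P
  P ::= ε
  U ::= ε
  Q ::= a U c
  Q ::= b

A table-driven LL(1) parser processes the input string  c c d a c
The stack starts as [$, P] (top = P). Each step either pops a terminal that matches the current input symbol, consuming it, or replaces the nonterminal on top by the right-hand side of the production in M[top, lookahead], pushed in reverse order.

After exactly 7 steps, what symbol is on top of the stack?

step 1: stack=$ P  input=c c d a c $  — expand P ::= c P
step 2: stack=$ P c  input=c c d a c $  — match c
step 3: stack=$ P  input=c d a c $  — expand P ::= c P
step 4: stack=$ P c  input=c d a c $  — match c
step 5: stack=$ P  input=d a c $  — expand P ::= U d Q U
step 6: stack=$ U Q d U  input=d a c $  — expand U ::= ε
step 7: stack=$ U Q d  input=d a c $  — match d
Stack after step 7: $ U Q (top = Q).

Q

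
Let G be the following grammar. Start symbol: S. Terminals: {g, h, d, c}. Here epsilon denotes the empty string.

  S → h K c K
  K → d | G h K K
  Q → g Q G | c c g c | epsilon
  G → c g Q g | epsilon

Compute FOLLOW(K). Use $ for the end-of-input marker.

FIRST(S): from S→h K c K we get {h}. So FIRST(S) = {h}.
FIRST(Q): from Q→g Q G we get {g}; from Q→c c g c we get {c}; from Q→epsilon we get {epsilon}. So FIRST(Q) = {epsilon, c, g}.
FIRST(G): from G→c g Q g we get {c}; from G→epsilon we get {epsilon}. So FIRST(G) = {epsilon, c}.
FIRST(K): from K→d we get {d}; from K→G h K K we get {c, h}. So FIRST(K) = {c, d, h}.
FOLLOW(S) includes $ since S is the start symbol.
FOLLOW(S): S appears on no right-hand side. Thus FOLLOW(S) = {$}.
FOLLOW(K): in S→h K c K (occurrence 1), K is followed by c K with FIRST {c}; in S→h K c K (occurrence 2), the suffix after K is empty, so FOLLOW(K) ⊇ FOLLOW(S) = {$}; in K→G h K K (occurrence 1), K is followed by K with FIRST {c, d, h}; in K→G h K K (occurrence 2), the suffix after K is empty (adds nothing new). Thus FOLLOW(K) = {$, c, d, h}.
FOLLOW(Q): in Q→g Q G, Q is followed by G with FIRST {epsilon, c}; in Q→g Q G, the suffix after Q is nullable (adds nothing new); in G→c g Q g, Q is followed by g with FIRST {g}. Thus FOLLOW(Q) = {c, g}.
FOLLOW(G): in K→G h K K, G is followed by h K K with FIRST {h}; in Q→g Q G, the suffix after G is empty, so FOLLOW(G) ⊇ FOLLOW(Q) = {c, g}. Thus FOLLOW(G) = {c, g, h}.

{$, c, d, h}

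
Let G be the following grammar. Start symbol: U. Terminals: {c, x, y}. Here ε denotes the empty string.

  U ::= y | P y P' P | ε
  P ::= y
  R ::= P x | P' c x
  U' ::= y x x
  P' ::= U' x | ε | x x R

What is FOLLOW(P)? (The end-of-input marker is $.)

{$, x, y}

FIRST(P): from P::=y we get {y}. So FIRST(P) = {y}.
FIRST(U'): from U'::=y x x we get {y}. So FIRST(U') = {y}.
FIRST(U): from U::=y we get {y}; from U::=P y P' P we get {y}; from U::=ε we get {ε}. So FIRST(U) = {ε, y}.
FIRST(P'): from P'::=U' x we get {y}; from P'::=ε we get {ε}; from P'::=x x R we get {x}. So FIRST(P') = {ε, x, y}.
FIRST(R): from R::=P x we get {y}; from R::=P' c x we get {c, x, y}. So FIRST(R) = {c, x, y}.
FOLLOW(U) includes $ since U is the start symbol.
FOLLOW(U): U appears on no right-hand side. Thus FOLLOW(U) = {$}.
FOLLOW(P): in U::=P y P' P (occurrence 1), P is followed by y P' P with FIRST {y}; in U::=P y P' P (occurrence 2), the suffix after P is empty, so FOLLOW(P) ⊇ FOLLOW(U) = {$}; in R::=P x, P is followed by x with FIRST {x}. Thus FOLLOW(P) = {$, x, y}.
FOLLOW(U'): in P'::=U' x, U' is followed by x with FIRST {x}. Thus FOLLOW(U') = {x}.
FOLLOW(P'): in U::=P y P' P, P' is followed by P with FIRST {y}; in R::=P' c x, P' is followed by c x with FIRST {c}. Thus FOLLOW(P') = {c, y}.
FOLLOW(R): in P'::=x x R, the suffix after R is empty, so FOLLOW(R) ⊇ FOLLOW(P') = {c, y}. Thus FOLLOW(R) = {c, y}.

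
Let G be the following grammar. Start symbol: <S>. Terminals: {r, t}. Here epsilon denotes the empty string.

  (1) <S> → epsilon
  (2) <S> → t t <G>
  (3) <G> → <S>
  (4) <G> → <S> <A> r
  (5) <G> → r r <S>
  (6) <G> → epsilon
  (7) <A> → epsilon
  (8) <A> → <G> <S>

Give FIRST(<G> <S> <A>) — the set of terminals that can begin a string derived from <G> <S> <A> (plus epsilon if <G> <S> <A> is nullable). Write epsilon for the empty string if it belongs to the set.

{epsilon, r, t}

FIRST(<S>): from <S>→epsilon we get {epsilon}; from <S>→t t <G> we get {t}. So FIRST(<S>) = {epsilon, t}.
FIRST(<G>): from <G>→<S> we get {epsilon, t}; from <G>→<S> <A> r we get {r, t}; from <G>→r r <S> we get {r}; from <G>→epsilon we get {epsilon}. So FIRST(<G>) = {epsilon, r, t}.
FIRST(<A>): from <A>→epsilon we get {epsilon}; from <A>→<G> <S> we get {epsilon, r, t}. So FIRST(<A>) = {epsilon, r, t}.
FIRST(<G> <S> <A>): take FIRST of each symbol in turn, carrying on past any symbol whose FIRST contains epsilon; result {epsilon, r, t}.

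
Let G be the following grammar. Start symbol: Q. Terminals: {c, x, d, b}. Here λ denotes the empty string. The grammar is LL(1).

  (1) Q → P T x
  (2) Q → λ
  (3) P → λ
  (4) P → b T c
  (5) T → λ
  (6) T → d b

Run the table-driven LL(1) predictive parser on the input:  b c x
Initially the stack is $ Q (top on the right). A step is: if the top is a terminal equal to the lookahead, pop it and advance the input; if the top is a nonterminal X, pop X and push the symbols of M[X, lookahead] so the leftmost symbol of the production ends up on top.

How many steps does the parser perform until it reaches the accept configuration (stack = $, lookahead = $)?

step 1: stack=$ Q  input=b c x $  — expand Q → P T x
step 2: stack=$ x T P  input=b c x $  — expand P → b T c
step 3: stack=$ x T c T b  input=b c x $  — match b
step 4: stack=$ x T c T  input=c x $  — expand T → λ
step 5: stack=$ x T c  input=c x $  — match c
step 6: stack=$ x T  input=x $  — expand T → λ
step 7: stack=$ x  input=x $  — match x
Accept reached after 7 steps.

7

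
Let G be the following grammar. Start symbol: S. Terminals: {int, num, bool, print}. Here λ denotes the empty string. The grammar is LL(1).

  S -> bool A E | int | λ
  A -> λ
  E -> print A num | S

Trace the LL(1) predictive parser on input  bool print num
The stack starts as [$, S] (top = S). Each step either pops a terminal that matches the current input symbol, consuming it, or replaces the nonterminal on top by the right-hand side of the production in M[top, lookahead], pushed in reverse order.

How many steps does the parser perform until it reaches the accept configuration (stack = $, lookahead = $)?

step 1: stack=$ S  input=bool print num $  — expand S -> bool A E
step 2: stack=$ E A bool  input=bool print num $  — match bool
step 3: stack=$ E A  input=print num $  — expand A -> λ
step 4: stack=$ E  input=print num $  — expand E -> print A num
step 5: stack=$ num A print  input=print num $  — match print
step 6: stack=$ num A  input=num $  — expand A -> λ
step 7: stack=$ num  input=num $  — match num
Accept reached after 7 steps.

7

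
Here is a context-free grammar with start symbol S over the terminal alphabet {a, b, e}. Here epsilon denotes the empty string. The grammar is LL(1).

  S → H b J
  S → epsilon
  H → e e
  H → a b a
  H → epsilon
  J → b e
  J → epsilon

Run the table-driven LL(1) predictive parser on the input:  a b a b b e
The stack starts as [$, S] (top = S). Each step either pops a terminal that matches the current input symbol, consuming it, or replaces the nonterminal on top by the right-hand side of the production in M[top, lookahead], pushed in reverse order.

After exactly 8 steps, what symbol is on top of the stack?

     Stack        Input          Action
  1  $ S          a b a b b e $  expand S → H b J
  2  $ J b H      a b a b b e $  expand H → a b a
  3  $ J b a b a  a b a b b e $  match a
  4  $ J b a b    b a b b e $    match b
  5  $ J b a      a b b e $      match a
  6  $ J b        b b e $        match b
  7  $ J          b e $          expand J → b e
  8  $ e b        b e $          match b
Stack after step 8: $ e (top = e).

e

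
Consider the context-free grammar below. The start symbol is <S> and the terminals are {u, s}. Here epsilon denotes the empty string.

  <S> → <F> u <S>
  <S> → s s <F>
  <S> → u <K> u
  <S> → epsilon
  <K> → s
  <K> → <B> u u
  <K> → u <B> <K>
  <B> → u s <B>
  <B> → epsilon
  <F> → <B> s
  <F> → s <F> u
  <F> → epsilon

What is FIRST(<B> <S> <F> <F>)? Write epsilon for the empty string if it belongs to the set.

{epsilon, s, u}

FIRST(<B>) = {epsilon, u}
FIRST(<K>) = {s, u}  (via <B> u u)
FIRST(<F>) = {epsilon, s, u}  (via <B> s)
FIRST(<S>) = {epsilon, s, u}  (via <F> u <S>)
FIRST(<B> <S> <F> <F>): take FIRST of each symbol in turn, carrying on past any symbol whose FIRST contains epsilon; result {epsilon, s, u}.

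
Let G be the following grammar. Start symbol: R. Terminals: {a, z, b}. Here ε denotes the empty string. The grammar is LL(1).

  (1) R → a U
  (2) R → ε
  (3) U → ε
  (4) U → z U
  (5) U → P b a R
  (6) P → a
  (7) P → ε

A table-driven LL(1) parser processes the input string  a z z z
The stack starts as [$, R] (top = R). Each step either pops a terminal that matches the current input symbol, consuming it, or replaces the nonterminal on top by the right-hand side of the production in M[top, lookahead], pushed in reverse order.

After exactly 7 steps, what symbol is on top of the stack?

z

step 1: stack=$ R  input=a z z z $  — expand R → a U
step 2: stack=$ U a  input=a z z z $  — match a
step 3: stack=$ U  input=z z z $  — expand U → z U
step 4: stack=$ U z  input=z z z $  — match z
step 5: stack=$ U  input=z z $  — expand U → z U
step 6: stack=$ U z  input=z z $  — match z
step 7: stack=$ U  input=z $  — expand U → z U
Stack after step 7: $ U z (top = z).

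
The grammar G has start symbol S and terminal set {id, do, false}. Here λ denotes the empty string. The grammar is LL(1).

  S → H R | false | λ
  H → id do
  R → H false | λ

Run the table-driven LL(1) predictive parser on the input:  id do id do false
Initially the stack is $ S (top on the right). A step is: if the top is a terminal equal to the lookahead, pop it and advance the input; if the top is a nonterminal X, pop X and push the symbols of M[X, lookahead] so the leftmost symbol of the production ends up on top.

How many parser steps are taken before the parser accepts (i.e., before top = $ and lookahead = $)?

9

step 1: stack=$ S  input=id do id do false $  — expand S → H R
step 2: stack=$ R H  input=id do id do false $  — expand H → id do
step 3: stack=$ R do id  input=id do id do false $  — match id
step 4: stack=$ R do  input=do id do false $  — match do
step 5: stack=$ R  input=id do false $  — expand R → H false
step 6: stack=$ false H  input=id do false $  — expand H → id do
step 7: stack=$ false do id  input=id do false $  — match id
step 8: stack=$ false do  input=do false $  — match do
step 9: stack=$ false  input=false $  — match false
Accept reached after 9 steps.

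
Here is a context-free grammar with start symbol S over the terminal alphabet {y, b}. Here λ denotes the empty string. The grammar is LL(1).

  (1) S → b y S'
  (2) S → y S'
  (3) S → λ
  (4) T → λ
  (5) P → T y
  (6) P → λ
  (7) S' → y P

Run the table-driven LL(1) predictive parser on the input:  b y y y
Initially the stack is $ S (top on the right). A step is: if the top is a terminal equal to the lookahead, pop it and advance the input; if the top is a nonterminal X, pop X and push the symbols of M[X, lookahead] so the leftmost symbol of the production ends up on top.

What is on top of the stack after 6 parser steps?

step 1: stack=$ S  input=b y y y $  — expand S → b y S'
step 2: stack=$ S' y b  input=b y y y $  — match b
step 3: stack=$ S' y  input=y y y $  — match y
step 4: stack=$ S'  input=y y $  — expand S' → y P
step 5: stack=$ P y  input=y y $  — match y
step 6: stack=$ P  input=y $  — expand P → T y
Stack after step 6: $ y T (top = T).

T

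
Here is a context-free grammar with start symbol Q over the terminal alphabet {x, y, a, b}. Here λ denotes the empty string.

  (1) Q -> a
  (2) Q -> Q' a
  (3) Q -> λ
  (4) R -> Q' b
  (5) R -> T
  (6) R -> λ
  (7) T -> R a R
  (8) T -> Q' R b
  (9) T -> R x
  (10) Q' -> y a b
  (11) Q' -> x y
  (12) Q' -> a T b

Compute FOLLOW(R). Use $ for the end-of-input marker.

{a, b, x}

FIRST(Q') = {a, x, y}
FIRST(Q) = {λ, a, x, y}  (via Q' a)
FIRST(R) = {λ, a, x, y}  (via Q' b, T)
FIRST(T) = {a, x, y}  (via R a R, Q' R b, R x)
FOLLOW(Q) includes $ since Q is the start symbol.
FOLLOW(Q): Q appears on no right-hand side. Thus FOLLOW(Q) = {$}.
FOLLOW(Q'): in Q->Q' a, Q' is followed by a with FIRST {a}; in R->Q' b, Q' is followed by b with FIRST {b}; in T->Q' R b, Q' is followed by R b with FIRST {a, b, x, y}. Thus FOLLOW(Q') = {a, b, x, y}.
FOLLOW(R): in T->R a R (occurrence 1), R is followed by a R with FIRST {a}; in T->R a R (occurrence 2), the suffix after R is empty, so FOLLOW(R) ⊇ FOLLOW(T) = {a, b, x}; in T->Q' R b, R is followed by b with FIRST {b}; in T->R x, R is followed by x with FIRST {x}. Thus FOLLOW(R) = {a, b, x}.
FOLLOW(T): in R->T, the suffix after T is empty, so FOLLOW(T) ⊇ FOLLOW(R) = {a, b, x}; in Q'->a T b, T is followed by b with FIRST {b}. Thus FOLLOW(T) = {a, b, x}.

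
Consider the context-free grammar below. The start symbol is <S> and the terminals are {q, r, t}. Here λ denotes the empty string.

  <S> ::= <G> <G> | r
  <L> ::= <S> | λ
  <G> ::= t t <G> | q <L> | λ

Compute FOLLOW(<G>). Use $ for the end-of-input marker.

{$, q, t}

FIRST(<G>) = {λ, q, t}
FIRST(<S>) = {λ, q, r, t}  (via <G> <G>)
FIRST(<L>) = {λ, q, r, t}  (via <S>)
FOLLOW(<S>) includes $ since <S> is the start symbol.
FOLLOW(<S>): in <L>::=<S>, the suffix after <S> is empty, so FOLLOW(<S>) ⊇ FOLLOW(<L>) = {$, q, t}. Thus FOLLOW(<S>) = {$, q, t}.
FOLLOW(<G>): in <S>::=<G> <G> (occurrence 1), <G> is followed by <G> with FIRST {λ, q, t}; in <S>::=<G> <G> (occurrence 1), the suffix after <G> is nullable, so FOLLOW(<G>) ⊇ FOLLOW(<S>) = {$, q, t}; in <S>::=<G> <G> (occurrence 2), the suffix after <G> is empty, so FOLLOW(<G>) ⊇ FOLLOW(<S>) = {$, q, t}; in <G>::=t t <G>, the suffix after <G> is empty (adds nothing new). Thus FOLLOW(<G>) = {$, q, t}.
FOLLOW(<L>): in <G>::=q <L>, the suffix after <L> is empty, so FOLLOW(<L>) ⊇ FOLLOW(<G>) = {$, q, t}. Thus FOLLOW(<L>) = {$, q, t}.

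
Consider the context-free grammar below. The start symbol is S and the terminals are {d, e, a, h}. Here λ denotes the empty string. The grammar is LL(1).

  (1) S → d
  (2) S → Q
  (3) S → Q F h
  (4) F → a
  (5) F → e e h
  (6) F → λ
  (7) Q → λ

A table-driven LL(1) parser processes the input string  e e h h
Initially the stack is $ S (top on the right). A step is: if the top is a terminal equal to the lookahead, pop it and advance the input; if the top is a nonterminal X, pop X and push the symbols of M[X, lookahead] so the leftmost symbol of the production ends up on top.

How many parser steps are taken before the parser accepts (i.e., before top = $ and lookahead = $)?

step 1: stack=$ S  input=e e h h $  — expand S → Q F h
step 2: stack=$ h F Q  input=e e h h $  — expand Q → λ
step 3: stack=$ h F  input=e e h h $  — expand F → e e h
step 4: stack=$ h h e e  input=e e h h $  — match e
step 5: stack=$ h h e  input=e h h $  — match e
step 6: stack=$ h h  input=h h $  — match h
step 7: stack=$ h  input=h $  — match h
Accept reached after 7 steps.

7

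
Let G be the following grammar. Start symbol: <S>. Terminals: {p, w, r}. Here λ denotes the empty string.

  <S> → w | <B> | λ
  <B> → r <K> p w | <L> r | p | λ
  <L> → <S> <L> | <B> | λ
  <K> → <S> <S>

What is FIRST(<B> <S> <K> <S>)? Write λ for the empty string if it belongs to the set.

FIRST(<S>) = {λ, p, r, w}  (via <B>)
FIRST(<K>) = {λ, p, r, w}  (via <S> <S>)
FIRST(<B>) = {λ, p, r, w}  (via <L> r)
FIRST(<L>) = {λ, p, r, w}  (via <S> <L>, <B>)
FIRST(<B> <S> <K> <S>): take FIRST of each symbol in turn, carrying on past any symbol whose FIRST contains λ; result {λ, p, r, w}.

{λ, p, r, w}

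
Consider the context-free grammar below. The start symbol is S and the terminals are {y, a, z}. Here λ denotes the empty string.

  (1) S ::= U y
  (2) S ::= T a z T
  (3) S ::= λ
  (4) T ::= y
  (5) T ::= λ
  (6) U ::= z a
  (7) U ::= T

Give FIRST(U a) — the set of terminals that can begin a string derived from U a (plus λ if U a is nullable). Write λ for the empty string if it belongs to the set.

{a, y, z}

FIRST(T): from T::=y we get {y}; from T::=λ we get {λ}. So FIRST(T) = {λ, y}.
FIRST(U): from U::=z a we get {z}; from U::=T we get {λ, y}. So FIRST(U) = {λ, y, z}.
FIRST(S): from S::=U y we get {y, z}; from S::=T a z T we get {a, y}; from S::=λ we get {λ}. So FIRST(S) = {λ, a, y, z}.
FIRST(U a): take FIRST of each symbol in turn, carrying on past any symbol whose FIRST contains λ; result {a, y, z}.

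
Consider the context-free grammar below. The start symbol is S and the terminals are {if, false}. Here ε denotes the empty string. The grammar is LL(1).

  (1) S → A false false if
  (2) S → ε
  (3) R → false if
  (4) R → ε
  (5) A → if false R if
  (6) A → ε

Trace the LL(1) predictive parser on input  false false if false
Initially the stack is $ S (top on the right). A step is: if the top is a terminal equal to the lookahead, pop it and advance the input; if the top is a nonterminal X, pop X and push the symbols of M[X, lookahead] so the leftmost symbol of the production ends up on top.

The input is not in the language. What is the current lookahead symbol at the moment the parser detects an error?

false

step 1: stack=$ S  input=false false if false $  — expand S → A false false if
step 2: stack=$ if false false A  input=false false if false $  — expand A → ε
step 3: stack=$ if false false  input=false false if false $  — match false
step 4: stack=$ if false  input=false if false $  — match false
step 5: stack=$ if  input=if false $  — match if
step 6: stack=$  input=false $  — error: stack empty but input remains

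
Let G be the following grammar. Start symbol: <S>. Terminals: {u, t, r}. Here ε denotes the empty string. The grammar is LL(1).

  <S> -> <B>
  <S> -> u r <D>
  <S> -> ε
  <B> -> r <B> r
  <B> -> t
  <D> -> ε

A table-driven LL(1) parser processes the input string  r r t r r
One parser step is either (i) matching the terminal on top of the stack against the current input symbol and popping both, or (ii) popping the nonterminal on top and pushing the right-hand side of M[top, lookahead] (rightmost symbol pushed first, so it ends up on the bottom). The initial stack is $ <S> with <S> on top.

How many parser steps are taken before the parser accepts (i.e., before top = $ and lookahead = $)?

step 1: stack=$ <S>  input=r r t r r $  — expand <S> -> <B>
step 2: stack=$ <B>  input=r r t r r $  — expand <B> -> r <B> r
step 3: stack=$ r <B> r  input=r r t r r $  — match r
step 4: stack=$ r <B>  input=r t r r $  — expand <B> -> r <B> r
step 5: stack=$ r r <B> r  input=r t r r $  — match r
step 6: stack=$ r r <B>  input=t r r $  — expand <B> -> t
step 7: stack=$ r r t  input=t r r $  — match t
step 8: stack=$ r r  input=r r $  — match r
step 9: stack=$ r  input=r $  — match r
Accept reached after 9 steps.

9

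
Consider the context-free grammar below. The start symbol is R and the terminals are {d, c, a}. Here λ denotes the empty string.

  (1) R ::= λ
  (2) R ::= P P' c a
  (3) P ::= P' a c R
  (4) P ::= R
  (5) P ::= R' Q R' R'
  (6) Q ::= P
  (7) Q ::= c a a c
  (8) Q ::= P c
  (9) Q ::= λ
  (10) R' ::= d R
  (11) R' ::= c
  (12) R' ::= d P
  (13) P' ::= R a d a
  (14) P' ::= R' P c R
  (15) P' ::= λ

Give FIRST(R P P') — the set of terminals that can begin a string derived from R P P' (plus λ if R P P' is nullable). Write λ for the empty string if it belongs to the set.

FIRST(R') = {c, d}
FIRST(R) = {λ, a, c, d}  (via P P' c a)
FIRST(P') = {λ, a, c, d}  (via R a d a, R' P c R)
FIRST(P) = {λ, a, c, d}  (via P' a c R, R, R' Q R' R')
FIRST(Q) = {λ, a, c, d}  (via P, P c)
FIRST(R P P'): take FIRST of each symbol in turn, carrying on past any symbol whose FIRST contains λ; result {λ, a, c, d}.

{λ, a, c, d}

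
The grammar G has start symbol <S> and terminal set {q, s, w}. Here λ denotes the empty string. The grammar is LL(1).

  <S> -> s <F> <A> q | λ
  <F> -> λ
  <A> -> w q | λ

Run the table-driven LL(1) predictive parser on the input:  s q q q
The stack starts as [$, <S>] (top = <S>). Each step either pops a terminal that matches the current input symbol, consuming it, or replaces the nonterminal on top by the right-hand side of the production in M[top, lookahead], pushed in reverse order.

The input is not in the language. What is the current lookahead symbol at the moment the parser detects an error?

step 1: stack=$ <S>  input=s q q q $  — expand <S> -> s <F> <A> q
step 2: stack=$ q <A> <F> s  input=s q q q $  — match s
step 3: stack=$ q <A> <F>  input=q q q $  — expand <F> -> λ
step 4: stack=$ q <A>  input=q q q $  — expand <A> -> λ
step 5: stack=$ q  input=q q q $  — match q
step 6: stack=$  input=q q $  — error: stack empty but input remains

q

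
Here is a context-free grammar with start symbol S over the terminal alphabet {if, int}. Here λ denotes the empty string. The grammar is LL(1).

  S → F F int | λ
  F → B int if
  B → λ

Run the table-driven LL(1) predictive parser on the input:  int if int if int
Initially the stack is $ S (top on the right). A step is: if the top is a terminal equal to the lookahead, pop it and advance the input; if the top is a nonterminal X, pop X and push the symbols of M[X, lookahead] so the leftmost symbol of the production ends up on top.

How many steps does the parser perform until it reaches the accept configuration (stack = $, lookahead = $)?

      Stack             Input                Action
   1  $ S               int if int if int $  expand S → F F int
   2  $ int F F         int if int if int $  expand F → B int if
   3  $ int F if int B  int if int if int $  expand B → λ
   4  $ int F if int    int if int if int $  match int
   5  $ int F if        if int if int $      match if
   6  $ int F           int if int $         expand F → B int if
   7  $ int if int B    int if int $         expand B → λ
   8  $ int if int      int if int $         match int
   9  $ int if          if int $             match if
  10  $ int             int $                match int
Accept reached after 10 steps.

10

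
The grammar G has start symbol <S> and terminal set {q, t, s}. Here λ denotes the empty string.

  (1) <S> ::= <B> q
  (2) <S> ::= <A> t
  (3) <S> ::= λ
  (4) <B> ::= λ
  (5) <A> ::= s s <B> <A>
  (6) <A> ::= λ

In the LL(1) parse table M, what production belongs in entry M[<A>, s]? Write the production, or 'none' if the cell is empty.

FIRST(<B>): from <B>::=λ we get {λ}. So FIRST(<B>) = {λ}.
FIRST(<A>): from <A>::=s s <B> <A> we get {s}; from <A>::=λ we get {λ}. So FIRST(<A>) = {λ, s}.
FIRST(<S>): from <S>::=<B> q we get {q}; from <S>::=<A> t we get {s, t}; from <S>::=λ we get {λ}. So FIRST(<S>) = {λ, q, s, t}.
FOLLOW(<S>) includes $ since <S> is the start symbol.
FOLLOW(<A>): in <S>::=<A> t, <A> is followed by t with FIRST {t}; in <A>::=s s <B> <A>, the suffix after <A> is empty (adds nothing new). Thus FOLLOW(<A>) = {t}.
For <A> ::= s s <B> <A>: FIRST(s s <B> <A>) = {s}, so it goes in M[<A>, t] for t ∈ {s}.
For <A> ::= λ: FIRST(λ) = {λ}, so it goes in M[<A>, t] for t ∈ {}; since λ ∈ FIRST, also for every t ∈ FOLLOW(<A>) = {t}.

<A> ::= s s <B> <A>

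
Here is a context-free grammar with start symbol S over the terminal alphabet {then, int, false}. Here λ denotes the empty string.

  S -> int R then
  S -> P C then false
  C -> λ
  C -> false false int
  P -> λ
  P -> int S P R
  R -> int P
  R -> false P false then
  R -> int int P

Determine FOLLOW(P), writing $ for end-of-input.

FIRST(C) = {λ, false}
FIRST(P) = {λ, int}
FIRST(R) = {false, int}
FIRST(S) = {false, int, then}  (via P C then false)
FOLLOW(S) includes $ since S is the start symbol.
FOLLOW(S): in P->int S P R, S is followed by P R with FIRST {false, int}. Thus FOLLOW(S) = {$, false, int}.
FOLLOW(C): in S->P C then false, C is followed by then false with FIRST {then}. Thus FOLLOW(C) = {then}.
FOLLOW(P): in S->P C then false, P is followed by C then false with FIRST {false, then}; in P->int S P R, P is followed by R with FIRST {false, int}; in R->int P, the suffix after P is empty, so FOLLOW(P) ⊇ FOLLOW(R) = {false, int, then}; in R->false P false then, P is followed by false then with FIRST {false}; in R->int int P, the suffix after P is empty, so FOLLOW(P) ⊇ FOLLOW(R) = {false, int, then}. Thus FOLLOW(P) = {false, int, then}.
FOLLOW(R): in S->int R then, R is followed by then with FIRST {then}; in P->int S P R, the suffix after R is empty, so FOLLOW(R) ⊇ FOLLOW(P) = {false, int, then}. Thus FOLLOW(R) = {false, int, then}.

{false, int, then}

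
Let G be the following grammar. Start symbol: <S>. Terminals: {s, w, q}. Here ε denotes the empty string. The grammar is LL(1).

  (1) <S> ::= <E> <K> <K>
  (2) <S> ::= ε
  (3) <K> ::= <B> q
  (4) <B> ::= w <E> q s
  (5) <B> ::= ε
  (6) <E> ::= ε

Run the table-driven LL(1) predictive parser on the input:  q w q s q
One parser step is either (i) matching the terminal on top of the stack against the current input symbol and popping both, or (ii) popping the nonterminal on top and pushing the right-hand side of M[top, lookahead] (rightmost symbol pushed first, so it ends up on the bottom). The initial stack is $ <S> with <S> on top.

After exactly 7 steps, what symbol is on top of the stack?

w

step 1: stack=$ <S>  input=q w q s q $  — expand <S> ::= <E> <K> <K>
step 2: stack=$ <K> <K> <E>  input=q w q s q $  — expand <E> ::= ε
step 3: stack=$ <K> <K>  input=q w q s q $  — expand <K> ::= <B> q
step 4: stack=$ <K> q <B>  input=q w q s q $  — expand <B> ::= ε
step 5: stack=$ <K> q  input=q w q s q $  — match q
step 6: stack=$ <K>  input=w q s q $  — expand <K> ::= <B> q
step 7: stack=$ q <B>  input=w q s q $  — expand <B> ::= w <E> q s
Stack after step 7: $ q s q <E> w (top = w).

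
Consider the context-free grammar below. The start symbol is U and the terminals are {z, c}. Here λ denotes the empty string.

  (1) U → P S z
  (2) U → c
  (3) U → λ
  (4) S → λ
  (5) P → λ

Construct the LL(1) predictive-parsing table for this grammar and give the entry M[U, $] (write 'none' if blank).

FIRST(S) = {λ}
FIRST(P) = {λ}
FIRST(U) = {λ, c, z}  (via P S z)
FOLLOW(U) includes $ since U is the start symbol.
FOLLOW(U): U appears on no right-hand side. Thus FOLLOW(U) = {$}.
For U → P S z: FIRST(P S z) = {z}, so it goes in M[U, t] for t ∈ {z}.
For U → c: FIRST(c) = {c}, so it goes in M[U, t] for t ∈ {c}.
For U → λ: FIRST(λ) = {λ}, so it goes in M[U, t] for t ∈ {}; since λ ∈ FIRST, also for every t ∈ FOLLOW(U) = {$}.

U → λ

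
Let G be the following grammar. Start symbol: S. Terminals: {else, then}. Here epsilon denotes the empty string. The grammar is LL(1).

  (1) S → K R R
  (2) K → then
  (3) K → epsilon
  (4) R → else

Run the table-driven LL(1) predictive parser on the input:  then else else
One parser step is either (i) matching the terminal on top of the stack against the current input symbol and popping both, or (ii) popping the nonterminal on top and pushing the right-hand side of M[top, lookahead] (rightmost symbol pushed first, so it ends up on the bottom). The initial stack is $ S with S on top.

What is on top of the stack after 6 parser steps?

step 1: stack=$ S  input=then else else $  — expand S → K R R
step 2: stack=$ R R K  input=then else else $  — expand K → then
step 3: stack=$ R R then  input=then else else $  — match then
step 4: stack=$ R R  input=else else $  — expand R → else
step 5: stack=$ R else  input=else else $  — match else
step 6: stack=$ R  input=else $  — expand R → else
Stack after step 6: $ else (top = else).

else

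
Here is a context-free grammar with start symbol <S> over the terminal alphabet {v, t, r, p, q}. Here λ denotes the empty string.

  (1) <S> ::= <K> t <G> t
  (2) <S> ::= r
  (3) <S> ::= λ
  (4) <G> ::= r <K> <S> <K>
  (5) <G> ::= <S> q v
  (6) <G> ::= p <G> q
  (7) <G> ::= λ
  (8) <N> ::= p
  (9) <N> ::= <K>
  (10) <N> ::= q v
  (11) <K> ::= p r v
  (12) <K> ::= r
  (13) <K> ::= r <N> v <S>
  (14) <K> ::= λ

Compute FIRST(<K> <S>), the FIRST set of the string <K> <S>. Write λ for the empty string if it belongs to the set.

FIRST(<K>): from <K>::=p r v we get {p}; from <K>::=r we get {r}; from <K>::=r <N> v <S> we get {r}; from <K>::=λ we get {λ}. So FIRST(<K>) = {λ, p, r}.
FIRST(<S>): from <S>::=<K> t <G> t we get {p, r, t}; from <S>::=r we get {r}; from <S>::=λ we get {λ}. So FIRST(<S>) = {λ, p, r, t}.
FIRST(<N>): from <N>::=p we get {p}; from <N>::=<K> we get {λ, p, r}; from <N>::=q v we get {q}. So FIRST(<N>) = {λ, p, q, r}.
FIRST(<G>): from <G>::=r <K> <S> <K> we get {r}; from <G>::=<S> q v we get {p, q, r, t}; from <G>::=p <G> q we get {p}; from <G>::=λ we get {λ}. So FIRST(<G>) = {λ, p, q, r, t}.
FIRST(<K> <S>): take FIRST of each symbol in turn, carrying on past any symbol whose FIRST contains λ; result {λ, p, r, t}.

{λ, p, r, t}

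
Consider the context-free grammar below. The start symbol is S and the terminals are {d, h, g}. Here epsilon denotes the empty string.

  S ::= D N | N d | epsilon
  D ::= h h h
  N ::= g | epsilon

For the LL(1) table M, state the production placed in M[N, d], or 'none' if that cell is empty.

FIRST(D) = {h}
FIRST(N) = {epsilon, g}
FIRST(S) = {epsilon, d, g, h}  (via D N, N d)
FOLLOW(S) includes $ since S is the start symbol.
FOLLOW(S): S appears on no right-hand side. Thus FOLLOW(S) = {$}.
FOLLOW(N): in S::=D N, the suffix after N is empty, so FOLLOW(N) ⊇ FOLLOW(S) = {$}; in S::=N d, N is followed by d with FIRST {d}. Thus FOLLOW(N) = {$, d}.
For N ::= g: FIRST(g) = {g}, so it goes in M[N, t] for t ∈ {g}.
For N ::= epsilon: FIRST(epsilon) = {epsilon}, so it goes in M[N, t] for t ∈ {}; since epsilon ∈ FIRST, also for every t ∈ FOLLOW(N) = {$, d}.

N ::= epsilon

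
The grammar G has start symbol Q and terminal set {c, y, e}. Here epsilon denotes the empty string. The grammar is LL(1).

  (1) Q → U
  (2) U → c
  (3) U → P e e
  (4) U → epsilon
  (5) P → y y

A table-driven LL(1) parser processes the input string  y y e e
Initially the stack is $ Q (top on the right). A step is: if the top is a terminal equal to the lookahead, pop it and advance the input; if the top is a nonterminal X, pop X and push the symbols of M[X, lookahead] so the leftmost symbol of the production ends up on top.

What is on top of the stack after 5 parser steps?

step 1: stack=$ Q  input=y y e e $  — expand Q → U
step 2: stack=$ U  input=y y e e $  — expand U → P e e
step 3: stack=$ e e P  input=y y e e $  — expand P → y y
step 4: stack=$ e e y y  input=y y e e $  — match y
step 5: stack=$ e e y  input=y e e $  — match y
Stack after step 5: $ e e (top = e).

e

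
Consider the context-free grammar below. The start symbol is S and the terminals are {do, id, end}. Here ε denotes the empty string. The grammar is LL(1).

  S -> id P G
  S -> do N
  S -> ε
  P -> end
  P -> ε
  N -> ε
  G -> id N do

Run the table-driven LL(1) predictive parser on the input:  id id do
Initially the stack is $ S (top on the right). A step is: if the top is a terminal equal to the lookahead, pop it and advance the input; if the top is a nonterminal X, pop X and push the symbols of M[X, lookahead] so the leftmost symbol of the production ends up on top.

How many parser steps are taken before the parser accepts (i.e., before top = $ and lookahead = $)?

step 1: stack=$ S  input=id id do $  — expand S -> id P G
step 2: stack=$ G P id  input=id id do $  — match id
step 3: stack=$ G P  input=id do $  — expand P -> ε
step 4: stack=$ G  input=id do $  — expand G -> id N do
step 5: stack=$ do N id  input=id do $  — match id
step 6: stack=$ do N  input=do $  — expand N -> ε
step 7: stack=$ do  input=do $  — match do
Accept reached after 7 steps.

7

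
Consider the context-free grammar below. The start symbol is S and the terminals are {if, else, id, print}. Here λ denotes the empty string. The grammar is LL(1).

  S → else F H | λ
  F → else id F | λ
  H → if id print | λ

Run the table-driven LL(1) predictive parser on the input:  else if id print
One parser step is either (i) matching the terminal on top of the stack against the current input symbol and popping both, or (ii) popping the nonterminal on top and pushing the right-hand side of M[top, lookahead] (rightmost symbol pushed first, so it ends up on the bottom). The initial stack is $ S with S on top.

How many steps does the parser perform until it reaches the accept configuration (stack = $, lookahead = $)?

7

step 1: stack=$ S  input=else if id print $  — expand S → else F H
step 2: stack=$ H F else  input=else if id print $  — match else
step 3: stack=$ H F  input=if id print $  — expand F → λ
step 4: stack=$ H  input=if id print $  — expand H → if id print
step 5: stack=$ print id if  input=if id print $  — match if
step 6: stack=$ print id  input=id print $  — match id
step 7: stack=$ print  input=print $  — match print
Accept reached after 7 steps.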